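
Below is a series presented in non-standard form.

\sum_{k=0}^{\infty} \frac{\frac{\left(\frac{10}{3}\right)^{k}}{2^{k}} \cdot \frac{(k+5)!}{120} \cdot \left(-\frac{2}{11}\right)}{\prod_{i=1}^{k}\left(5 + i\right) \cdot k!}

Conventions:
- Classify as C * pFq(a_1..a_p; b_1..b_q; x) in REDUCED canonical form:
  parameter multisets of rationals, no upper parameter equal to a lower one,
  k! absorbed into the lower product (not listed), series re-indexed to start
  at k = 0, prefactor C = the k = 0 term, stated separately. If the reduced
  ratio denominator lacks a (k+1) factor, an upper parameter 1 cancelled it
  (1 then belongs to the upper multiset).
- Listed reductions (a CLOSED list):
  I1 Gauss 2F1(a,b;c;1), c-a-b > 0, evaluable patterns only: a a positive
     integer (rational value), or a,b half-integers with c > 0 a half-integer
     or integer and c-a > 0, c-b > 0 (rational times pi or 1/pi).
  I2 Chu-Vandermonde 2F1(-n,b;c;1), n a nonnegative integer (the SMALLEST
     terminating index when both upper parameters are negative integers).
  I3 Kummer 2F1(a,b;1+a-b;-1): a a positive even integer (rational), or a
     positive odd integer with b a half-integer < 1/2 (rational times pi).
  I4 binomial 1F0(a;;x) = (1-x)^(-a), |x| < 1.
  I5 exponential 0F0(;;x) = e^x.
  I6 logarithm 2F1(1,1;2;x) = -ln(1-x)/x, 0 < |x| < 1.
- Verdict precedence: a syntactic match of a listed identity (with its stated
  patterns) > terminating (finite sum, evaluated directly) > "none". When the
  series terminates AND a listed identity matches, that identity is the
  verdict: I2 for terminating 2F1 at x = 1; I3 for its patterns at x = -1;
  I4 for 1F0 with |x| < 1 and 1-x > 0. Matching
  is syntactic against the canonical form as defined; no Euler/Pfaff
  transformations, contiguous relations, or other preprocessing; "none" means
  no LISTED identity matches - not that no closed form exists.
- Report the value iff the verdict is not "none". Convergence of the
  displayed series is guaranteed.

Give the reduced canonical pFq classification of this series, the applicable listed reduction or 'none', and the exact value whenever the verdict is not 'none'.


Classification (C = -\frac{2}{11}): 0F0 with upper {-}, lower {-}, argument x = \frac{5}{3}. Verdict: the exponential series (I5) matches (the 0F0 exponential series at x = \frac{5}{3}). Sum: \left(-\frac{2}{11}\right) \cdot e^{\frac{5}{3}}.

The tell: x = \frac{5}{3} and the factorial ratio (prefactor -2/11) (k+a-1)!/(a-1)! is a rising factorial (a)_k.
Adjacent-term ratio: r(k) = \frac{5}{3} * 1 / [(k+1)] - rational; roots negated = parameters, x = \frac{5}{3}, C = -\frac{2}{11}.


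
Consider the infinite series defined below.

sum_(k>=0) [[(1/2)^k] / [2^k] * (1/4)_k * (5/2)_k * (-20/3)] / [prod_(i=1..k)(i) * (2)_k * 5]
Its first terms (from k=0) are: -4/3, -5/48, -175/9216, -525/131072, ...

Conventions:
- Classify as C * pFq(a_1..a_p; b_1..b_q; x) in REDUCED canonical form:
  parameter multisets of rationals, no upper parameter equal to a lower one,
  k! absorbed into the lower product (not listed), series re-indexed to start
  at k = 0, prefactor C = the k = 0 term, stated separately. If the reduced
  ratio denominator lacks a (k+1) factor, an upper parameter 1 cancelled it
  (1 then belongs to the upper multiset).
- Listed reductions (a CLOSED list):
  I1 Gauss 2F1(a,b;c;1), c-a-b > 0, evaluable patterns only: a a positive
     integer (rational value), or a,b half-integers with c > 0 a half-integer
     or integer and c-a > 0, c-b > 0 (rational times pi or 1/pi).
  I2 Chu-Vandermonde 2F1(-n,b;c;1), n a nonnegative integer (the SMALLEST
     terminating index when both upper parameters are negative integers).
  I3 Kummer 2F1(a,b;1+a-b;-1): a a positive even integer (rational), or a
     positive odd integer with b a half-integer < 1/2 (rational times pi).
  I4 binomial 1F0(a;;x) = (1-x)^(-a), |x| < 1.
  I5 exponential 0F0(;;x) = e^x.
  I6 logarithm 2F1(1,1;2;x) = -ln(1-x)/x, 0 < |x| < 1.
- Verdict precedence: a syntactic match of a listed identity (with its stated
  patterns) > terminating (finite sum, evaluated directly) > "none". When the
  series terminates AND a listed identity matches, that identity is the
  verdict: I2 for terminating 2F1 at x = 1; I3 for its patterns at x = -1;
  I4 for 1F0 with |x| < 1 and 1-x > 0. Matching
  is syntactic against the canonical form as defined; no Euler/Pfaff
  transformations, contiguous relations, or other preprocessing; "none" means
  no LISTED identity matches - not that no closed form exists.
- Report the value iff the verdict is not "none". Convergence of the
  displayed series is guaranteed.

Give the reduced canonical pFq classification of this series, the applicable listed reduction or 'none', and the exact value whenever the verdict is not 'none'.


Prefactor -4/3, argument 1/4: 2F1 with upper {1/4, 5/2} over lower {2}. Verdict: none - this 2F1 at x = 1/4 matches no listed pattern, and upper {1/4, 5/2} holds no stopper.

Key observation: t_0 = -4/3 here, and the product of the first k integers (C = -4/3, x = 1/4) is k!.
Ratio: r(k) = (1/4) * (k+1/4) (k+5/2) / [(k+2) (k+1)] - rational in k. x = (1/4); t_0 = -4/3; negate the roots.


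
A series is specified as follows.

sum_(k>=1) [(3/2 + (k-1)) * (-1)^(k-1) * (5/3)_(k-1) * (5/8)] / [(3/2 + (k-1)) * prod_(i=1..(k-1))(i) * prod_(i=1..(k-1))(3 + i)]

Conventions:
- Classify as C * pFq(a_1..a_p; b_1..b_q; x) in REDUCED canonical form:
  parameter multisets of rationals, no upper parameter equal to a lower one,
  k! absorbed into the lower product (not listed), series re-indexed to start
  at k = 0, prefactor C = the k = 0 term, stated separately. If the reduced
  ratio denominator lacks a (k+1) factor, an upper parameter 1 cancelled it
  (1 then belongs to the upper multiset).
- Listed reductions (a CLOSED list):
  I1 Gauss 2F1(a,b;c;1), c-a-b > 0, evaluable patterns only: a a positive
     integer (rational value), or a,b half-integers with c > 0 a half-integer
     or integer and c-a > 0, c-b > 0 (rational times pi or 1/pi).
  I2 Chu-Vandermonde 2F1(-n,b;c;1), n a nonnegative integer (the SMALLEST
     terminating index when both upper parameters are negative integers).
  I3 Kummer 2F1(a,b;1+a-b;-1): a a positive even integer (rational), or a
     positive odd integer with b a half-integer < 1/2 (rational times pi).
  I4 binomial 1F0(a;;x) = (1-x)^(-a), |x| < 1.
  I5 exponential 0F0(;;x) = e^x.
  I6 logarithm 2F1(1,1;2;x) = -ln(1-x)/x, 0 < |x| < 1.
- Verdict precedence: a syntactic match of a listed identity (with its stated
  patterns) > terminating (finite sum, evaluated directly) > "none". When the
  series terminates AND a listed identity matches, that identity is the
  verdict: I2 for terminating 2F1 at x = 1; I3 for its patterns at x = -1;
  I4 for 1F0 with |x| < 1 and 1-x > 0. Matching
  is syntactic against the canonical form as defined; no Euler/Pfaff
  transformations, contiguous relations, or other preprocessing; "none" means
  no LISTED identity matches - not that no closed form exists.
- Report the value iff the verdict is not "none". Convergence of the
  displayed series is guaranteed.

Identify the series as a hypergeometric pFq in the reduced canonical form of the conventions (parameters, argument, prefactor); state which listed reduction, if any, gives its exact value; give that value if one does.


The tell: from the first term 5/8: the product of the first k integers (prefactor 5/8) is k!.
Step ratio: r(k) = (-1) * (k+5/3) / [(k+4) (k+1)] ; factor over Q: parameters, x = (-1), and C = 5/8.

Canonical form: C = 5/8 times 1F1 with upper {5/3}, lower {4}, x = -1. Verdict: none - at argument -1 the multisets {5/3} ; {4} match no listed identity.


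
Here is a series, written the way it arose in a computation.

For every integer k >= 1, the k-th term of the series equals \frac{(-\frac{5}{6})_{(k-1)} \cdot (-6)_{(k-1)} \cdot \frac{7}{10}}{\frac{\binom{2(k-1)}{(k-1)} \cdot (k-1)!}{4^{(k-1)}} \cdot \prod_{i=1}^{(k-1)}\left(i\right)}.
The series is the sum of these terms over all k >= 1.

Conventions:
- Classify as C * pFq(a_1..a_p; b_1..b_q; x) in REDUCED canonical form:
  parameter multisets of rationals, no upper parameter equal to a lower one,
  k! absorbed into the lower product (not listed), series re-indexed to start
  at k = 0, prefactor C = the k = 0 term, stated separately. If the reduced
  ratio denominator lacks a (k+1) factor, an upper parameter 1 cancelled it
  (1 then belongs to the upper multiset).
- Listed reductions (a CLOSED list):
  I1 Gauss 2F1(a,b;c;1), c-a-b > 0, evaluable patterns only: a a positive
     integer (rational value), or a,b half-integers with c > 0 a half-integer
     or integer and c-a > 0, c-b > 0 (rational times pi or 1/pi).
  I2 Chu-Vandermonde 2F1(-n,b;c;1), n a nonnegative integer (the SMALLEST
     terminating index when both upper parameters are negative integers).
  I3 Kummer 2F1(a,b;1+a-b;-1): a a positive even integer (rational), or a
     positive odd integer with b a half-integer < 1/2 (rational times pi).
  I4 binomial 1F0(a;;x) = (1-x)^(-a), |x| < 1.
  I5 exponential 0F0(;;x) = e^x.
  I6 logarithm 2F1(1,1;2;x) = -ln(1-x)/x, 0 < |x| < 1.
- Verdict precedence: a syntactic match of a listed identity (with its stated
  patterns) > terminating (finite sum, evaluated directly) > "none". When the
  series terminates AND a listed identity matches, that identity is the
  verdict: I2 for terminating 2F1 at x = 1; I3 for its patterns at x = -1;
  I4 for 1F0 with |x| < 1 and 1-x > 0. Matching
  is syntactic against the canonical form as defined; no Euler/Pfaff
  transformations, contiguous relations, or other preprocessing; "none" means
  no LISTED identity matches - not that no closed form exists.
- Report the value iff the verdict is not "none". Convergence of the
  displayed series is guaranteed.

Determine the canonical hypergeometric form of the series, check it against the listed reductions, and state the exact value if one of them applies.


Prefactor \frac{7}{10}, argument 1: 2F1 with upper {-6, -\frac{5}{6}} over lower {\frac{1}{2}}. Verdict: Chu-Vandermonde (I2) matches (terminating 2F1 at x = 1 with n = 6, b = -5/6, c = \frac{1}{2}). Hence: \frac{7081984}{1082565}.

First insight: t_0 = \frac{7}{10} here, and the product of the first k integers (prefactor 7/10) is k!.
Term ratio: r(k) = 1 * (k-6) (k-\frac{5}{6}) / [(k+\frac{1}{2}) (k+1)] - rational in k. x = 1; t_0 = \frac{7}{10}; negate the roots.


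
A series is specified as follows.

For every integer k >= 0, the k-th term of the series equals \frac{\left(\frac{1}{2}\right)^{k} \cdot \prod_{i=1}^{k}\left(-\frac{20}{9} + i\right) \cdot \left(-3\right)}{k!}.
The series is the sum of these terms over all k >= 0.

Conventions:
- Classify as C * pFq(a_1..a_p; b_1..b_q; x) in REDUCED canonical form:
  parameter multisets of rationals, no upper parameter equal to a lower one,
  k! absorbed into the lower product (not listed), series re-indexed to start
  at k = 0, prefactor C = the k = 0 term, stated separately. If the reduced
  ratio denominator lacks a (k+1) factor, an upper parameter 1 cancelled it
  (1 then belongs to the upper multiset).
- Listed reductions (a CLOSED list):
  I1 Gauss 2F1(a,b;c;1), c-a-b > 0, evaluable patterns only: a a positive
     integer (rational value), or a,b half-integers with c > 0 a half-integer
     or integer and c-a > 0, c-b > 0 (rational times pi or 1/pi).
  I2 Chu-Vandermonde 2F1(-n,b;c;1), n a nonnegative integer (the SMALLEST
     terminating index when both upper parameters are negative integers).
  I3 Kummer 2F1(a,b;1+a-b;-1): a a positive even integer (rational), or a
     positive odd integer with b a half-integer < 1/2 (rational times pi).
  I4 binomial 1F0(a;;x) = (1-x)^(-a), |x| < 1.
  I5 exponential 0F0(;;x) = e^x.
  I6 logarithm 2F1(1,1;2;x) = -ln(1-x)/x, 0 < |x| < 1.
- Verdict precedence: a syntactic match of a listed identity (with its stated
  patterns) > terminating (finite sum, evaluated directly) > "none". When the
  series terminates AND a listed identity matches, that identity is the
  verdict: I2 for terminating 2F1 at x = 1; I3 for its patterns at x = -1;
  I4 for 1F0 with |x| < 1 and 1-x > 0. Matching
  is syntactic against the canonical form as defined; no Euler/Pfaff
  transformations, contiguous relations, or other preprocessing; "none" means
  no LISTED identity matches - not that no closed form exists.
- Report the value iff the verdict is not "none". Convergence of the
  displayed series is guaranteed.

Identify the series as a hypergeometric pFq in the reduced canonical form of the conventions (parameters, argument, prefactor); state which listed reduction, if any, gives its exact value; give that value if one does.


Key step: x = \frac{1}{2} and the running product (C = -3, x = 1/2) telescopes to a rising factorial.
Adjacent-term ratio: r(k) = \frac{1}{2} * (k-\frac{11}{9}) / [(k+1)] - rational; roots negated = parameters, x = \frac{1}{2}, C = -3.

Prefactor -3, argument \frac{1}{2}: 1F0 with upper {-\frac{11}{9}} over lower {-}. Verdict: binomial (I4) fires (the 1F0 binomial series: exponent 11/9, x = \frac{1}{2}). Its exact value is \left(-3\right) \cdot \left(\frac{1}{2}\right)^{\frac{11}{9}}.


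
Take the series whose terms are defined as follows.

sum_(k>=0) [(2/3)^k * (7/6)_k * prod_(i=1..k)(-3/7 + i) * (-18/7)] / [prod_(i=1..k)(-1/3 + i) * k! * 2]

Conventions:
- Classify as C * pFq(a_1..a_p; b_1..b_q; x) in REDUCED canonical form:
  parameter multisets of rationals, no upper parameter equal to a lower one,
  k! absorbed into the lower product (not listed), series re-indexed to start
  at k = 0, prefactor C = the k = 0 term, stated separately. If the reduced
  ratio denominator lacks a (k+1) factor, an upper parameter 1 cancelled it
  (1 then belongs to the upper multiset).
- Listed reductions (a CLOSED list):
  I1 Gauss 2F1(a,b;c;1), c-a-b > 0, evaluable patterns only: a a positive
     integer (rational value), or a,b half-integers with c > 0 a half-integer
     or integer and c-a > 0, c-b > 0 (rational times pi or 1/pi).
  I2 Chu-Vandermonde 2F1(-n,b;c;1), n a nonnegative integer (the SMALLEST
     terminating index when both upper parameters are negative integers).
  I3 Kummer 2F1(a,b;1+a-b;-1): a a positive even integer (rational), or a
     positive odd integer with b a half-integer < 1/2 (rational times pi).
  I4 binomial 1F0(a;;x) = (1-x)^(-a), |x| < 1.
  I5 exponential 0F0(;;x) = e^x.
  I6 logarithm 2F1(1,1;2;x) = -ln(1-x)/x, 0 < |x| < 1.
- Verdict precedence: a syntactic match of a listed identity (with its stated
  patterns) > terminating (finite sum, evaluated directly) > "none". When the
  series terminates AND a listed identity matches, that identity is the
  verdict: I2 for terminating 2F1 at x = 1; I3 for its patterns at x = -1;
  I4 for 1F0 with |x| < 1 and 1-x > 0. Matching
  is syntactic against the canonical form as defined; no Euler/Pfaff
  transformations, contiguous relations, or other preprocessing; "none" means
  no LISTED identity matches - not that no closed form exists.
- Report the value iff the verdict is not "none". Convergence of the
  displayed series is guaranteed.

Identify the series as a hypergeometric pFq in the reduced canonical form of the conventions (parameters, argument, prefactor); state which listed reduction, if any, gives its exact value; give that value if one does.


Classification (C = -9/7): 2F1 with upper {4/7, 7/6}, lower {2/3}, argument x = 2/3. Verdict: no listed reduction: x = 2/3 and upper {4/7, 7/6} fail every I1-I6 pattern.

First insight: t_0 being -9/7, the constant factors (C = -9/7) combine into one prefactor.
Term ratio: r(k) = (2/3) * (k+4/7) (k+7/6) / [(k+2/3) (k+1)] ; factor over Q: parameters, x = (2/3), and C = -9/7.


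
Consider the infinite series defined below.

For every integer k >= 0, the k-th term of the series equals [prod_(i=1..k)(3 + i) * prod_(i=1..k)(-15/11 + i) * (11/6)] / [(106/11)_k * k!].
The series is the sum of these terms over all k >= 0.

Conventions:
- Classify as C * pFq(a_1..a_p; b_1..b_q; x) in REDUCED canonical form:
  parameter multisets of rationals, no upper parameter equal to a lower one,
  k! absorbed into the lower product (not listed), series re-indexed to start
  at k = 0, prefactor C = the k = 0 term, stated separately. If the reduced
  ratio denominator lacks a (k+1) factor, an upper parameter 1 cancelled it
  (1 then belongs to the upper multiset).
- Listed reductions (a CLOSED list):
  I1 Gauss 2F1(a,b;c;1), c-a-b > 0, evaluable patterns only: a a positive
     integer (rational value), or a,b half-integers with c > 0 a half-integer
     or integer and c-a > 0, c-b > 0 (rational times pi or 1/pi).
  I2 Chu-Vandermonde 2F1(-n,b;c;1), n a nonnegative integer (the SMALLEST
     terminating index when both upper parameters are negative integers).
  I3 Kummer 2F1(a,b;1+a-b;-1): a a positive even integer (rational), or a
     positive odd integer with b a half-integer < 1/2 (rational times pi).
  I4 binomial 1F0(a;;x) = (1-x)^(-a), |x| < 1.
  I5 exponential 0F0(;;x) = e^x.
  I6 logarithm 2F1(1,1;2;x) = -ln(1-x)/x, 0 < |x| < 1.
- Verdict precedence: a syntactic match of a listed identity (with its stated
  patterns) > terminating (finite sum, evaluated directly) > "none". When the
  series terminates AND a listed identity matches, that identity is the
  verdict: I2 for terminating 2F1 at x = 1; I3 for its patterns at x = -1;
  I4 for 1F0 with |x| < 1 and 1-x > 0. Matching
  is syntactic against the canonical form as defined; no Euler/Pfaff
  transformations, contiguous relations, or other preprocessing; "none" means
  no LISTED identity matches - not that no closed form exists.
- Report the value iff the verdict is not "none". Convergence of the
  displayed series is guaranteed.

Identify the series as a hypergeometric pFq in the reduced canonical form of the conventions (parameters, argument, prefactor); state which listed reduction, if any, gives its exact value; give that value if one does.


Key step: with t_0 = 11/6, the running product (C = 11/6) telescopes to a rising factorial.
Consecutive-term ratio: r(k) = 1 * (k-4/11) (k+4) / [(k+106/11) (k+1)] - rational; roots negated = parameters, x = 1, C = 11/6.

Classification (C = 11/6): 2F1 with upper {-4/11, 4}, lower {106/11}, argument x = 1. Verdict: this is Gauss (I1, integer-parameter pattern) (x = 1: the Gamma ratio telescopes since c-a-b = 6 > 0 and a = 4 in Z>0). Its exact value is 214985/143748.


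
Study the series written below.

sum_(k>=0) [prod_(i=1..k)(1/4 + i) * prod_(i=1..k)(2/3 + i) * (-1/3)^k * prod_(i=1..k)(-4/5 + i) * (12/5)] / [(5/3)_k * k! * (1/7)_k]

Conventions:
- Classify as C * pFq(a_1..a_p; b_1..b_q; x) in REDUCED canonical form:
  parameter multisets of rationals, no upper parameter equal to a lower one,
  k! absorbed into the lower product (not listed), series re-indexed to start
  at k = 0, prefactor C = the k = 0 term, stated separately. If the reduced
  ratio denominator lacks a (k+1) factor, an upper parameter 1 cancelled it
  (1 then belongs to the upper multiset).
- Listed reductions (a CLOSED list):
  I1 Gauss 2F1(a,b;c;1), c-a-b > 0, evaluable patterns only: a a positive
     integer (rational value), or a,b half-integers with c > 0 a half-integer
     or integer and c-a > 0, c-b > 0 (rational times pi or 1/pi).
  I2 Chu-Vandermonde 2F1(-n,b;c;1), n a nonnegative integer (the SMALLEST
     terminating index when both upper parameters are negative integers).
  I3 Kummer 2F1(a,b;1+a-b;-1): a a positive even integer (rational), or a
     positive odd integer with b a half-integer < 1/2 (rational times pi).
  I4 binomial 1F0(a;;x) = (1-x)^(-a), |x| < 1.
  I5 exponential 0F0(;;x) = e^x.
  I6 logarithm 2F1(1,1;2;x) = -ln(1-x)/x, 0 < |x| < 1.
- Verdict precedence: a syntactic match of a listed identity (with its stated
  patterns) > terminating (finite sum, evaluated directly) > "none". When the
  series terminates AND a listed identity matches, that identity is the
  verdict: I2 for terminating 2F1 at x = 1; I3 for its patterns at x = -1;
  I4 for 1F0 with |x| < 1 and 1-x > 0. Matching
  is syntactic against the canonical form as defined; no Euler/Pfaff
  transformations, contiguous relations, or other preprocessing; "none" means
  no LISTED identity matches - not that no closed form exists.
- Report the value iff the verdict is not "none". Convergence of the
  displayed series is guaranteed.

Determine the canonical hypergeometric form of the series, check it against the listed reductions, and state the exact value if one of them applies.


This is 12/5 * 2F1(1/5, 5/4; 1/7; -1/3) in reduced canonical form. Verdict: none. Every listed pattern misses the 2F1 form at -1/3, upper {1/5, 5/4}.

Structural cue: t_0 being 12/5, the running product (prefactor 12/5) telescopes to a rising factorial.
Adjacent-term ratio: r(k) = (-1/3) * (k+1/5) (k+5/4) / [(k+1/7) (k+1)] - rational in k. x = (-1/3); t_0 = 12/5; negate the roots.


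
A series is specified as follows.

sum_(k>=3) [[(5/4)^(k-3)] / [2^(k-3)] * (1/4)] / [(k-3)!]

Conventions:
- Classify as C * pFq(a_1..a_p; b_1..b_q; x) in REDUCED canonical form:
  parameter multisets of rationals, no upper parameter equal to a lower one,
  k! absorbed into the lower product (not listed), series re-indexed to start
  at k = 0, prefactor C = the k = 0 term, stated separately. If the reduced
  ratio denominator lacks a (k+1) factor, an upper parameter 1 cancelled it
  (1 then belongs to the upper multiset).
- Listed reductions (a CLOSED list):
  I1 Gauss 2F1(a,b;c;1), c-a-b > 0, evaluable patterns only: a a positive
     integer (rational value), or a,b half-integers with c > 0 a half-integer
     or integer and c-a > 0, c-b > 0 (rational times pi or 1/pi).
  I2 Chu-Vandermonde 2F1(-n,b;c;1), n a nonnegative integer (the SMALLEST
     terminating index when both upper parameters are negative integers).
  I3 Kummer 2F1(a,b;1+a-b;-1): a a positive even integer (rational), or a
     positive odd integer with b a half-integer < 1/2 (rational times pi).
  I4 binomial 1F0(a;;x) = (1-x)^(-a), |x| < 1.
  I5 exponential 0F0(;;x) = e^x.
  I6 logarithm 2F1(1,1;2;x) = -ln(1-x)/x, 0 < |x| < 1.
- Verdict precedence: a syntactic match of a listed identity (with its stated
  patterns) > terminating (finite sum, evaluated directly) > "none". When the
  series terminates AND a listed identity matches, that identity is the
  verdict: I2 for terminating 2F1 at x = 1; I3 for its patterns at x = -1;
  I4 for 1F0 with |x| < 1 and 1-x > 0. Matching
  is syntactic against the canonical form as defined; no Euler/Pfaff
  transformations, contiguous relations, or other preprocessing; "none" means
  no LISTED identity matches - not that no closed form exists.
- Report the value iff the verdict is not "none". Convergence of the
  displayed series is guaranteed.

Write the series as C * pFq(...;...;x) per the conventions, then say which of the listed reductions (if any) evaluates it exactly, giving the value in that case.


With C = 1/4: the canonical form is 0F0(-; -; 5/8). Verdict: the I5 exponential reduction fires (the 0F0 exponential series at x = 5/8). Value: (1/4) * e^(5/8).

Key step: x = (5/8) and the two k-th powers (C = 1/4) combine into one argument.
Adjacent-term ratio: r(k) = (5/8) * 1 / [(k+1)] ; factor over Q: parameters, x = (5/8), and C = 1/4.


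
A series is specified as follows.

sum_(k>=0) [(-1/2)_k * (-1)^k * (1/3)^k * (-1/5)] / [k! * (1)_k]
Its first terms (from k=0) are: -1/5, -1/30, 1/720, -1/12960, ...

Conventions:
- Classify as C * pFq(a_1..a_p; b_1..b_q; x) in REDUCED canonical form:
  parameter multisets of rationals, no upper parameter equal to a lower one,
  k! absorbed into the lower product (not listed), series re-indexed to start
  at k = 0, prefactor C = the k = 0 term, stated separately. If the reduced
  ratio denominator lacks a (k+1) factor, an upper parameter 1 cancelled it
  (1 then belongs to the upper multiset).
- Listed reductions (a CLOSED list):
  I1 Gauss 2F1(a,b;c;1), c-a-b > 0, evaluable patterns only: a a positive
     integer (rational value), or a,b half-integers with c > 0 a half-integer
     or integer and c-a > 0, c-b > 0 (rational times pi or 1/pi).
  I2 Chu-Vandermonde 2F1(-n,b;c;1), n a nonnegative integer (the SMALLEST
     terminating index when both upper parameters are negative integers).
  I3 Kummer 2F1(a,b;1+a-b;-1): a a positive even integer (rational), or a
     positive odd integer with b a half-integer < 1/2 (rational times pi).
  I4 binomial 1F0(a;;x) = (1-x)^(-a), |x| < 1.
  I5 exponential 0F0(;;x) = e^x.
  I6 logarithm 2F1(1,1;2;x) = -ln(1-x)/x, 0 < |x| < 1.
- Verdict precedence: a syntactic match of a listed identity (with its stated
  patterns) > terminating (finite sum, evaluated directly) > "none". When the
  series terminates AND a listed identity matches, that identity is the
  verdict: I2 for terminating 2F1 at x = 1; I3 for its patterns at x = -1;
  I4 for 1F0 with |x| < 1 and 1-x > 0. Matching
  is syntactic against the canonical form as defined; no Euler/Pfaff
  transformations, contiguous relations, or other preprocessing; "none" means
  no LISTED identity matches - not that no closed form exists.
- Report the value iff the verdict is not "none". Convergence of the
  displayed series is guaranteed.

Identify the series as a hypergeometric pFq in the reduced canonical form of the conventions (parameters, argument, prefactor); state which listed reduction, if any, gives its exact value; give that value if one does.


Structural cue: with t_0 = -1/5, the denominator's factorial ratio (prefactor -1/5) is a lower Pochhammer.
Adjacent-term ratio: r(k) = (-1/3) * (k-1/2) / [(k+1) (k+1)] - rational; roots negated = parameters, x = (-1/3), C = -1/5.

The series (x = -1/3) is 1F1: upper {-1/2}, lower {1}, prefactor -1/5. Verdict: no listed reduction: x = -1/3 and upper {-1/2} fail every I1-I6 pattern.


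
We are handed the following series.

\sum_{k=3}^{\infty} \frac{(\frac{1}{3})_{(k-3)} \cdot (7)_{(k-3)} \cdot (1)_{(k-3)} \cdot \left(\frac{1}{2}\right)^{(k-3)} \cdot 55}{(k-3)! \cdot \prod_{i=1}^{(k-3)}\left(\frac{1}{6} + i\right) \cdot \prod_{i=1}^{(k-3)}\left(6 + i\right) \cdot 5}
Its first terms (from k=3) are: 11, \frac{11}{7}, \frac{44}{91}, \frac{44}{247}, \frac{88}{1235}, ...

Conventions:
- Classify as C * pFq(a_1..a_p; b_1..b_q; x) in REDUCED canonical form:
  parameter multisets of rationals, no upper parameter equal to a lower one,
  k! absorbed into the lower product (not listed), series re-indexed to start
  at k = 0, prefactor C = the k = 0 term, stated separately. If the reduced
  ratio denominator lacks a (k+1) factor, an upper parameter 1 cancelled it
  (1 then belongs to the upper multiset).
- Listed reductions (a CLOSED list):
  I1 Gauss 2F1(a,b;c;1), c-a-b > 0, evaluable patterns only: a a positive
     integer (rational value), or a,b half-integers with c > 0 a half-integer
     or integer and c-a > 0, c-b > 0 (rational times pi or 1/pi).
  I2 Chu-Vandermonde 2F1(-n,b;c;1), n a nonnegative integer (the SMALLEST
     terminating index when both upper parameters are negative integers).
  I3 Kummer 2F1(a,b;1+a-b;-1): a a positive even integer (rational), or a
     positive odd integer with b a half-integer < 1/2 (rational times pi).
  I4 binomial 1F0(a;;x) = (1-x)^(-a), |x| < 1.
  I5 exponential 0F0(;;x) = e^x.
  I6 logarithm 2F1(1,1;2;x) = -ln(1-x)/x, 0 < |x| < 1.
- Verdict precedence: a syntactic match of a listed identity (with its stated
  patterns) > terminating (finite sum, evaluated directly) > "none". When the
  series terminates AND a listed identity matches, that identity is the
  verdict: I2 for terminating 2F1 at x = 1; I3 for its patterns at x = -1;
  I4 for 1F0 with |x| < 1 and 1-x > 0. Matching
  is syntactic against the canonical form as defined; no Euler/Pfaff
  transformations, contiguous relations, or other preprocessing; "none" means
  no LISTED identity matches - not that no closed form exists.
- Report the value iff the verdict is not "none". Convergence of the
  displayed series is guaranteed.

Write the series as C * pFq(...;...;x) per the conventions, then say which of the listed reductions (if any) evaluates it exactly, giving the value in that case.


Reduced: x = \frac{1}{2}, 2F1, upper = {\frac{1}{3}, 1}, lower = {\frac{7}{6}}, C = 11. Verdict: none - at argument \frac{1}{2} the multisets {\frac{1}{3}, 1} ; {\frac{7}{6}} match no listed identity.

Key step: with t_0 = 11, the lower running product (C = 11) is a rising factorial.
Consecutive-term ratio: r(k) = \frac{1}{2} * (k+\frac{1}{3}) (k+1) / [(k+\frac{7}{6}) (k+1)] ; factor over Q: parameters, x = \frac{1}{2}, and C = 11.


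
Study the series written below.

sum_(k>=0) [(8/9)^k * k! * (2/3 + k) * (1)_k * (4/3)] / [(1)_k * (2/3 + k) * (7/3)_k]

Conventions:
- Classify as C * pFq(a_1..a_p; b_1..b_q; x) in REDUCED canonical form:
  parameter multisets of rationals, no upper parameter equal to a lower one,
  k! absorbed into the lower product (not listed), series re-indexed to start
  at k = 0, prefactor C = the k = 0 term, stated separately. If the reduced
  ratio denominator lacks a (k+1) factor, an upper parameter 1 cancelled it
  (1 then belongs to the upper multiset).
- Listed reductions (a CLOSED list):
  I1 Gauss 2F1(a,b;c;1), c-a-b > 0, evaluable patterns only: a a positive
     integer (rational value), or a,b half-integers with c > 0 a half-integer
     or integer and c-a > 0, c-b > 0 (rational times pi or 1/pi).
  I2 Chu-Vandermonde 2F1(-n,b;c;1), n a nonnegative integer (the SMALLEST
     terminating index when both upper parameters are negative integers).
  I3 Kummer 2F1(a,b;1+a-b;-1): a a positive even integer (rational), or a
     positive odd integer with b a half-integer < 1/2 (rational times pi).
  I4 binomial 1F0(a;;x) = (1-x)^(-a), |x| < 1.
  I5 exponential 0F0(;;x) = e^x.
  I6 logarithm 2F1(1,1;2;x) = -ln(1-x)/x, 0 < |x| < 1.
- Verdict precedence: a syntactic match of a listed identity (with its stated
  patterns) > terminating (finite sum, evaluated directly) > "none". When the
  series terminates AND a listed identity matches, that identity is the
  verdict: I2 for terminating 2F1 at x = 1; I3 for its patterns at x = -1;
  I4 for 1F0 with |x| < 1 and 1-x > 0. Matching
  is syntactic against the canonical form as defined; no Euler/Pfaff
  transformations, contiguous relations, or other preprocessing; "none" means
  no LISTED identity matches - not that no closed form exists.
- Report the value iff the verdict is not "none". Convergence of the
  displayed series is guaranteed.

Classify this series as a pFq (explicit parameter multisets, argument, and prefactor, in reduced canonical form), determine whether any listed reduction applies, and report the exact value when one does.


x = 8/9 here; the reduced form reads 2F1, upper {1, 1}, lower {7/3}, C = 4/3. Verdict: none - at argument 8/9 the multisets {1, 1} ; {7/3} match no listed identity.

First insight: with t_0 = 4/3, (1)_k (C = 4/3, x = 8/9) is k! itself.
Term ratio: r(k) = (8/9) * (k+1) (k+1) / [(k+7/3) (k+1)] - rational in k, leading ratio (8/9); with t_0 = 4/3, classification follows.


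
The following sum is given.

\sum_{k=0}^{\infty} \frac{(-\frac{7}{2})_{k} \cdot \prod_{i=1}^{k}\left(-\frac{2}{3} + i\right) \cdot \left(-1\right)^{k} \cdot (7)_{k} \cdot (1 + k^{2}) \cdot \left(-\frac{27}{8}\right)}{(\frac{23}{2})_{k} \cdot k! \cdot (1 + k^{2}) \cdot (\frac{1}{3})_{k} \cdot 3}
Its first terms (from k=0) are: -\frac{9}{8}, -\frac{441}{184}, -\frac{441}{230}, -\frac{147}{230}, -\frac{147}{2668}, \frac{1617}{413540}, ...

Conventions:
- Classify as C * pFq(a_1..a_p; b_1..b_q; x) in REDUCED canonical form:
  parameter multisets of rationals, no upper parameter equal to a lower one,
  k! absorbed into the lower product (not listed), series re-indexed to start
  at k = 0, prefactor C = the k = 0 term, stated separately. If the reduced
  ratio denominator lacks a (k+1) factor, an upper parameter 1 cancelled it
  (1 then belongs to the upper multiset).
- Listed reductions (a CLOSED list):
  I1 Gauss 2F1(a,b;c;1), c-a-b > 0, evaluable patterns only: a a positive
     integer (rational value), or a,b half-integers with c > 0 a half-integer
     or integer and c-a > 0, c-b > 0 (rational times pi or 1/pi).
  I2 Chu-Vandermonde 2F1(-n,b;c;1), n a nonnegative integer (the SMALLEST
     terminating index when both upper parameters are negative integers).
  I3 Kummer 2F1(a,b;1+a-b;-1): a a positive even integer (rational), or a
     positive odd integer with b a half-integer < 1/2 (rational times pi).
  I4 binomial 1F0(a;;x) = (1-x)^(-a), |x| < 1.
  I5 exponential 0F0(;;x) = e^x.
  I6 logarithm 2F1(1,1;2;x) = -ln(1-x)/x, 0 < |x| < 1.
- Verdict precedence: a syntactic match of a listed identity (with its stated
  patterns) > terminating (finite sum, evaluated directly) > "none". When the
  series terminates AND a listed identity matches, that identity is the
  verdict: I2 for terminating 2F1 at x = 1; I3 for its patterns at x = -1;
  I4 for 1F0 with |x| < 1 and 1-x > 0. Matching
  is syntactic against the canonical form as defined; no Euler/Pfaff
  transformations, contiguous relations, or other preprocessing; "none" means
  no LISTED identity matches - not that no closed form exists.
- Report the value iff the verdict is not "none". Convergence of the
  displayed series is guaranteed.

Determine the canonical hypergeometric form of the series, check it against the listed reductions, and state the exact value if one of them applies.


This is -\frac{9}{8} * 2F1(-\frac{7}{2}, 7; \frac{23}{2}; -1) in reduced canonical form. Verdict at x = -1: Kummer (I3) matches (x = -1; c = \frac{23}{2} equals 1+a-b for upper {-\frac{7}{2}, 7}: listed pattern). Hence: \left(-\frac{130945815}{67108864}\right) \cdot \pi.

Structural cue: t_0 being -\frac{9}{8}, the running product (C = -9/8, x = -1) telescopes to a rising factorial.
Step ratio: r(k) = -1 * (k-\frac{7}{2}) (k+7) / [(k+\frac{23}{2}) (k+1)] - rational in k, leading ratio -1; with t_0 = -\frac{9}{8}, classification follows.


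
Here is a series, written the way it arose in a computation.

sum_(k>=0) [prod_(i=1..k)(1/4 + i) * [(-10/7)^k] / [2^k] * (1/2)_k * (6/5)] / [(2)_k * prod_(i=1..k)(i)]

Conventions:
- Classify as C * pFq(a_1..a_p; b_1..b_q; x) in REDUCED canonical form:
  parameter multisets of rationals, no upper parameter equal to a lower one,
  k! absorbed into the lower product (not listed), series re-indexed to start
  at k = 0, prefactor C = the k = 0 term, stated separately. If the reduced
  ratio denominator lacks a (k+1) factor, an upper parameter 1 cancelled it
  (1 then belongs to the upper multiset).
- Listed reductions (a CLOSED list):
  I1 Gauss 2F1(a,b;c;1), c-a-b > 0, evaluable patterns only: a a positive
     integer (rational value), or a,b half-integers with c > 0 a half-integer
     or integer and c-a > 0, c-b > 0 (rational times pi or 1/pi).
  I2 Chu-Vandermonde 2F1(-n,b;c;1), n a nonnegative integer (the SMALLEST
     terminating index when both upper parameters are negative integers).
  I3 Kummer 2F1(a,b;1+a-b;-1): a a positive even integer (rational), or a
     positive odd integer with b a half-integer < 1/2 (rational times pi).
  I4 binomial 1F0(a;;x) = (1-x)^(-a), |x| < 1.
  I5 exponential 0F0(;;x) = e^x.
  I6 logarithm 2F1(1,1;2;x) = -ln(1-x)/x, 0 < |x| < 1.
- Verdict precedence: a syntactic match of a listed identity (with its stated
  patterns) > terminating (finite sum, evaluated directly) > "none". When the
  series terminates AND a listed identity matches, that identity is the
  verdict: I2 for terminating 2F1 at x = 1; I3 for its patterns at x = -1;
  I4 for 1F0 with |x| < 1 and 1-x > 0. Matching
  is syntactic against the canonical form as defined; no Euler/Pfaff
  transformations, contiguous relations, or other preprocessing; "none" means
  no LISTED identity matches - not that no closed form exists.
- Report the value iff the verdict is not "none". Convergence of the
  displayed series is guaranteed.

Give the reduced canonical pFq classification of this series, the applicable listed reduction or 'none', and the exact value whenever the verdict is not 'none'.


Canonical form: C = 6/5 times 2F1 with upper {1/2, 5/4}, lower {2}, x = -5/7. Verdict: no listed reduction: x = -5/7 and upper {1/2, 5/4} fail every I1-I6 pattern.

First insight: x = (-5/7) and the product of the first k integers (prefactor 6/5) is k!.
Adjacent-term ratio: r(k) = (-5/7) * (k+1/2) (k+5/4) / [(k+2) (k+1)] - rational in k, leading ratio (-5/7); with t_0 = 6/5, classification follows.


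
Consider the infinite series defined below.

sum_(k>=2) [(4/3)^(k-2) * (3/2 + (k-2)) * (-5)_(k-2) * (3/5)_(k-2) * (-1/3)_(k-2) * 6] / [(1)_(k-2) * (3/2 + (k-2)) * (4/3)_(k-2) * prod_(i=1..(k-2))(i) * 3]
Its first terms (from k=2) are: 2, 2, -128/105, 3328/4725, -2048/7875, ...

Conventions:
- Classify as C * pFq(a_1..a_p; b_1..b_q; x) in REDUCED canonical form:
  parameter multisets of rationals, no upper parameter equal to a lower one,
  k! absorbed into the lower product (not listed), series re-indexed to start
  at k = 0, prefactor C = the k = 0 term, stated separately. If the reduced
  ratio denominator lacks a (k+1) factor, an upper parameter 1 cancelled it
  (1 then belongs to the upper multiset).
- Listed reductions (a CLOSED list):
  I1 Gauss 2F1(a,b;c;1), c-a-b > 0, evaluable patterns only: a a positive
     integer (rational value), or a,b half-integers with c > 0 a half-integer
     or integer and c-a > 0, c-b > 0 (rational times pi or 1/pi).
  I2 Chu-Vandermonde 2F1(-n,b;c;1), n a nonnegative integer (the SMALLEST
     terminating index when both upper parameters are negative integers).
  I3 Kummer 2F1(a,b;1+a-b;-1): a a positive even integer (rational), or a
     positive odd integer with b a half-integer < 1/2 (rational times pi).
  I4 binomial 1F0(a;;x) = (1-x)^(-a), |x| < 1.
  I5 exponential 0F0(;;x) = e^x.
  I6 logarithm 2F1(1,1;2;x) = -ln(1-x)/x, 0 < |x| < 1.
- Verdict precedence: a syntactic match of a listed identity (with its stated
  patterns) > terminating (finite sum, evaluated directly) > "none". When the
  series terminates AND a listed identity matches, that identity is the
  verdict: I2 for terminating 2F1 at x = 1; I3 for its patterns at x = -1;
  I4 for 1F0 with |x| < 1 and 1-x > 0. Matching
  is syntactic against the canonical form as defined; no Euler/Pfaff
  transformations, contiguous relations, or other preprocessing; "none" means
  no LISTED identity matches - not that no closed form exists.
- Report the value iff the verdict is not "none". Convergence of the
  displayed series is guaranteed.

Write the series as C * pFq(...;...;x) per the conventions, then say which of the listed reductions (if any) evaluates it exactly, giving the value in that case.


First insight: t_0 being 2, striking the common factor k + 3/2 reduces the term (prefactor 2).
Consecutive-term ratio: r(k) = (4/3) * (k-5) (k-1/3) (k+3/5) / [(k+1) (k+4/3) (k+1)] ; factor over Q: parameters, x = (4/3), and C = 2.

Classification (C = 2): 3F2 with upper {-5, -1/3, 3/5}, lower {1, 4/3}, argument x = 4/3. Verdict: terminating. (-5)_k vanishes past k = 5, leaving a 6-term sum, computed directly. Sum: 459716/140625.


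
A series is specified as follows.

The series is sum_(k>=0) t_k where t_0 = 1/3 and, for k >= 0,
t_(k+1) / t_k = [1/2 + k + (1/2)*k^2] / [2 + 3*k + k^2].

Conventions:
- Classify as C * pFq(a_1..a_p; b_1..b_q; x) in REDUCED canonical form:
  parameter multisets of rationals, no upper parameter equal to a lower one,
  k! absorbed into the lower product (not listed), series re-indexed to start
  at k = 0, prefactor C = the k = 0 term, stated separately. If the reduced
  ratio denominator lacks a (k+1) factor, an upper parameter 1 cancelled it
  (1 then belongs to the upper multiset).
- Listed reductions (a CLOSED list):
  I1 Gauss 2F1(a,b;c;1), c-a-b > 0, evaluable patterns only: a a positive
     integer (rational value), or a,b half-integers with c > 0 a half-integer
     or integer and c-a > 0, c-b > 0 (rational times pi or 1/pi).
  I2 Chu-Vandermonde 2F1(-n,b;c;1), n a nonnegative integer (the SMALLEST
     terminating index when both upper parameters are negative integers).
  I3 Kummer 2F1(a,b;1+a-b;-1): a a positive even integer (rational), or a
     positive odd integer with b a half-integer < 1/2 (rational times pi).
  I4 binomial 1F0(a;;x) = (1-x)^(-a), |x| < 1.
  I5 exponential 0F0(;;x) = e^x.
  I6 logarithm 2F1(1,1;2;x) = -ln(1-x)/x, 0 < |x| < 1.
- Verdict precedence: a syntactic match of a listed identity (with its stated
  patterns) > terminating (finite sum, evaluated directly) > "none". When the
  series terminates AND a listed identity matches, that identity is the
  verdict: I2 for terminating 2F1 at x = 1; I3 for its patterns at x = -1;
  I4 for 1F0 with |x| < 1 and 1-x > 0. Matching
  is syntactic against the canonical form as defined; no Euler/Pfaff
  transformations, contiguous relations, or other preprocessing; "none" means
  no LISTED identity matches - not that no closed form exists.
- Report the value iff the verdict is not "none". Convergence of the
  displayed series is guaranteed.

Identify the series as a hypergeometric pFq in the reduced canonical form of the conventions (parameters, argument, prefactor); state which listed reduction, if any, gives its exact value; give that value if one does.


At argument 1/2: a 2F1 with upper {1, 1}, lower {2}, scaled by C = 1/3. Verdict at x = 1/2: the I6 logarithm reduction matches (the logarithm: parameters (1,1;2), x = 1/2). Sum: (-2/3) * ln(1/2).

First insight: t_0 being 1/3, the expanded ratio factors over Q; prefactor 1/3, roots give parameters.
Adjacent-term ratio: r(k) = (1/2) * (k+1) (k+1) / [(k+2) (k+1)] - poly over poly, x = (1/2) from leading terms; C = 1/3 at k = 0.
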